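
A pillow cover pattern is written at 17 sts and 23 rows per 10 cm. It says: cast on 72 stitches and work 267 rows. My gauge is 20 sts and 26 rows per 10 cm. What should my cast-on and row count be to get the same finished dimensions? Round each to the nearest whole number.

Cast on 85 stitches; work 302 rows.

Stitches: 72 × 20/17 = 84.71 → 85.
Rows: 267 × 26/23 = 301.83 → 302.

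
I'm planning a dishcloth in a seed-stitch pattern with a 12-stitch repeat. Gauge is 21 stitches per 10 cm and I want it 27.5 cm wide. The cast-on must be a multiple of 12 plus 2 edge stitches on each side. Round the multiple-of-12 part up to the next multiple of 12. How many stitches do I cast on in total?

Cast on 64 stitches.

21 / 10 = 2.1 sts per cm.
27.5 × 2.1 = 57.75 sts.
Less 4 edge sts → 53.75 for the repeat.
Next multiple of 12: 60.
Add back 4 edge sts → 64.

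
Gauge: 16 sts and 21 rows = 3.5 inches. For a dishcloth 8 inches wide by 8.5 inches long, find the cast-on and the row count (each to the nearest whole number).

Stitch gauge = 16/3.5 = 4.571 sts/in; 8 × 4.571 = 36.57 → 37 sts.
Row gauge = 21/3.5 = 6 rows/in; 8.5 × 6 = 51.00 → 51 rows.

Cast on 37 stitches and work 51 rows.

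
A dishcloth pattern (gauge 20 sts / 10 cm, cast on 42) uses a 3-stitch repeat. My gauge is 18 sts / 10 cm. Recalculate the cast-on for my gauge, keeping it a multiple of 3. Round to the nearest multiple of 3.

39 stitches.

42 × 18 / 20 = 37.80.
Nearest multiple of 3: 39.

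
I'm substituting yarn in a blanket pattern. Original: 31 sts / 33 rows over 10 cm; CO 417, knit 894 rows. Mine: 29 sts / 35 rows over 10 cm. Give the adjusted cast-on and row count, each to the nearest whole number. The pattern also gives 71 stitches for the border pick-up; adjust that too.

Cast on 390 stitches; work 948 rows; border pick-up 66 stitches.

Stitches: 417 × 29/31 = 390.10 → 390.
Rows: 894 × 35/33 = 948.18 → 948.
border pick-up: 71 × 29/31 = 66.42 → 66.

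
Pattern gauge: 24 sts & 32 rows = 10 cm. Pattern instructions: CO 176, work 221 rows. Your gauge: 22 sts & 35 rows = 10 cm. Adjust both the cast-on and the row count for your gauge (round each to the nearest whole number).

Stitches: 176 × 22/24 = 161.33 → 161.
Rows: 221 × 35/32 = 241.72 → 242.

Cast on 161 stitches; work 242 rows.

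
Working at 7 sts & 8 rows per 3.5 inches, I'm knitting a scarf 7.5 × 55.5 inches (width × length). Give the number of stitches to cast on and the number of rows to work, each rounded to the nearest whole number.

Stitch gauge = 7/3.5 = 2 sts/in; 7.5 × 2 = 15.00 → 15 sts.
Row gauge = 8/3.5 = 2.286 rows/in; 55.5 × 2.286 = 126.86 → 127 rows.

Cast on 15 stitches and work 127 rows.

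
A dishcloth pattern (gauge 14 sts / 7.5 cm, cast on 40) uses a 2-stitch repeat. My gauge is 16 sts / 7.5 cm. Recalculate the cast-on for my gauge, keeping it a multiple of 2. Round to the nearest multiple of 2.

CO 46 sts.

40 × 16 / 14 = 45.71.
Nearest multiple of 2: 46.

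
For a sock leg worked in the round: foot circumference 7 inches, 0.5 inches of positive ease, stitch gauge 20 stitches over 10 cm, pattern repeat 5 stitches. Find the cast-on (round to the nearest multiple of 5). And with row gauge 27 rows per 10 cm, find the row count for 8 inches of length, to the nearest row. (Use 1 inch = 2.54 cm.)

Cast on 40 stitches; work 55 rows.

Finished = 7 + 0.5 = 7.5 inches.
7.5 inches × 2.54 = 19.05 cm.
20/10 = 2 sts per cm; 19.05 × 2 = 38.10 sts.
Nearest multiple of 5 → 40.
8 inches = 20.32 cm; × 2.7 = 54.86 → 55 rows.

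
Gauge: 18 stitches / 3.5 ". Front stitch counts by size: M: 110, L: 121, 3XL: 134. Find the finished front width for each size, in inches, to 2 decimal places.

M 21.39 inches; L 23.53 inches; 3XL 26.06 inches.

18/3.5 = 5.143 sts per in.
M: 110 / 5.143 = 21.389 → 21.39 in.
L: 121 / 5.143 = 23.528 → 23.53 in.
3XL: 134 / 5.143 = 26.056 → 26.06 in.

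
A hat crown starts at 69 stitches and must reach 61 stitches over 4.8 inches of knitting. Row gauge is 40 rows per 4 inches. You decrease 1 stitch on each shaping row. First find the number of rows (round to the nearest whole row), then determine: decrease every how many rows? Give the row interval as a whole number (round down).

Decrease every 6th row.

Rows = 4.8 × 10 = 48.0 → 48 rows.
Stitches to remove: 8 → 8 shaping rows (at 1 st each).
48 / 8 = 6.00 → every 6 rows.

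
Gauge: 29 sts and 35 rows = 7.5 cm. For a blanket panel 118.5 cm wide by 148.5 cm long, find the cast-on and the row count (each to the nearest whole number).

Stitch gauge = 29/7.5 = 3.867 sts/cm; 118.5 × 3.867 = 458.20 → 458 sts.
Row gauge = 35/7.5 = 4.667 rows/cm; 148.5 × 4.667 = 693.00 → 693 rows.

Cast on 458 stitches and work 693 rows.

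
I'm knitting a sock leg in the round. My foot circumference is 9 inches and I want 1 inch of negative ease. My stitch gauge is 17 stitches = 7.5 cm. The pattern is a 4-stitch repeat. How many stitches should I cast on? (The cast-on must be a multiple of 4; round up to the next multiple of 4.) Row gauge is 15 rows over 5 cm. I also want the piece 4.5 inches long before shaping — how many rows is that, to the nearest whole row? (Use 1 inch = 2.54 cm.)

Finished = 9 − 1 = 8 inches.
8 inches × 2.54 = 20.32 cm.
17/7.5 = 2.267 sts per cm; 20.32 × 2.267 = 46.06 sts.
Next multiple of 4 → 48.
4.5 inches = 11.43 cm; × 3 = 34.29 → 34 rows.

Cast on 48 stitches; work 34 rows.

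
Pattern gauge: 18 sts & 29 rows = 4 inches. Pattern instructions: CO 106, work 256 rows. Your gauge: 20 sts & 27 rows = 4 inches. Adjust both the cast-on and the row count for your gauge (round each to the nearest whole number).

Stitches: 106 × 20/18 = 117.78 → 118.
Rows: 256 × 27/29 = 238.34 → 238.

Cast on 118 stitches; work 238 rows.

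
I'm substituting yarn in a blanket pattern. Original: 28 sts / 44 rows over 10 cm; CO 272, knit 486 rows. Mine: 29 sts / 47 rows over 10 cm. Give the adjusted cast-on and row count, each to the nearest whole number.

Stitches: 272 × 29/28 = 281.71 → 282.
Rows: 486 × 47/44 = 519.14 → 519.

Cast on 282 stitches; work 519 rows.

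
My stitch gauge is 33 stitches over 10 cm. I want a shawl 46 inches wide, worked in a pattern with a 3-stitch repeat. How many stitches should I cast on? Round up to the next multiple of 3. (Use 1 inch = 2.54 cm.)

CO 387 sts.

46 in = 46 × 2.54 = 116.84 cm.
33 / 10 = 3.3 sts/cm.
116.84 × 3.3 = 385.57 sts.
→ 387.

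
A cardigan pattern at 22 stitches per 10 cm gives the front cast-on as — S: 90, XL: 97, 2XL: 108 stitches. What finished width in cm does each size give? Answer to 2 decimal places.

22/10 = 2.2 sts per cm.
S: 90 / 2.2 = 40.909 → 40.91 cm.
XL: 97 / 2.2 = 44.091 → 44.09 cm.
2XL: 108 / 2.2 = 49.091 → 49.09 cm.

S 40.91 cm; XL 44.09 cm; 2XL 49.09 cm.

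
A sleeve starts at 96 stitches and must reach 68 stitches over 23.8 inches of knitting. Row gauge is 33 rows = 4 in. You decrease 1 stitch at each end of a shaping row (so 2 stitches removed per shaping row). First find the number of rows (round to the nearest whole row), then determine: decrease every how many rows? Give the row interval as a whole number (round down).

Rows = 23.8 × 8.25 = 196.3 → 196 rows.
Stitches to remove: 28 → 14 shaping rows (at 2 st each).
196 / 14 = 14.00 → every 14 rows.

Decrease every 14th row.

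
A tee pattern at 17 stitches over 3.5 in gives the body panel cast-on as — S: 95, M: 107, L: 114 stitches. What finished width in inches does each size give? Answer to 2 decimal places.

17/3.5 = 4.857 sts per in.
S: 95 / 4.857 = 19.559 → 19.56 in.
M: 107 / 4.857 = 22.029 → 22.03 in.
L: 114 / 4.857 = 23.471 → 23.47 in.

S 19.56 inches; M 22.03 inches; L 23.47 inches.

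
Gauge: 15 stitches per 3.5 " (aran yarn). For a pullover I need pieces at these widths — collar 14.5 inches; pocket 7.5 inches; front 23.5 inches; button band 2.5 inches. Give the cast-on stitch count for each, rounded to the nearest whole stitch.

collar 62; pocket 32; front 101; button band 11.

Rate = 15/3.5 = 4.286 sts per in.
collar: 14.5 × 4.286 = 62.14 → 62.
pocket: 7.5 × 4.286 = 32.14 → 32.
front: 23.5 × 4.286 = 100.71 → 101.
button band: 2.5 × 4.286 = 10.71 → 11.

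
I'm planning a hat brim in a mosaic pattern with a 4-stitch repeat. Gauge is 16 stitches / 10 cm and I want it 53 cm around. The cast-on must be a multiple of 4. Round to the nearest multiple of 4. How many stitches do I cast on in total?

16 / 10 = 1.6 sts per cm.
53 × 1.6 = 84.80 sts.
Nearest multiple of 4: 84.

84 stitches.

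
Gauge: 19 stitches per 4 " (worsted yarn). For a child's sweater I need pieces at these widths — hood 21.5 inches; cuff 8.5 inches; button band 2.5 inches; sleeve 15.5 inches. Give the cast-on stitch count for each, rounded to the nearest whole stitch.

Rate = 19/4 = 4.75 sts per in.
hood: 21.5 × 4.75 = 102.12 → 102.
cuff: 8.5 × 4.75 = 40.38 → 40.
button band: 2.5 × 4.75 = 11.88 → 12.
sleeve: 15.5 × 4.75 = 73.62 → 74.

hood 102; cuff 40; button band 12; sleeve 74.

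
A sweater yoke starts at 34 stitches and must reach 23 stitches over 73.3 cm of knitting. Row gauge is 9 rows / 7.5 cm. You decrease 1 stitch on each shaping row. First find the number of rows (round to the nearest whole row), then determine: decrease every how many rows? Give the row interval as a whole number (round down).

Decrease every 8th row.

Rows = 73.3 × 1.2 = 88.0 → 88 rows.
Stitches to remove: 11 → 11 shaping rows (at 1 st each).
88 / 11 = 8.00 → every 8 rows.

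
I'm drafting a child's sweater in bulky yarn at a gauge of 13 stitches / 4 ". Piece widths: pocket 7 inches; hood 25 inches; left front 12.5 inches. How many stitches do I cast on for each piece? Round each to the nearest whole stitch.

Rate = 13/4 = 3.25 sts per in.
pocket: 7 × 3.25 = 22.75 → 23.
hood: 25 × 3.25 = 81.25 → 81.
left front: 12.5 × 3.25 = 40.62 → 41.

pocket 23; hood 81; left front 41.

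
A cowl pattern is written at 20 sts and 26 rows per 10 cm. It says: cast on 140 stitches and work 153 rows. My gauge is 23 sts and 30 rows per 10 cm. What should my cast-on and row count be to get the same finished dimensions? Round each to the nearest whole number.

Cast on 161 stitches; work 177 rows.

Stitches: 140 × 23/20 = 161.00 → 161.
Rows: 153 × 30/26 = 176.54 → 177.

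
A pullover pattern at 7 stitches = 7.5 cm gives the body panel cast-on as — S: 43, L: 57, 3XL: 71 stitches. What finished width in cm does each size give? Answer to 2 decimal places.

7/7.5 = 0.933 sts per cm.
S: 43 / 0.933 = 46.071 → 46.07 cm.
L: 57 / 0.933 = 61.071 → 61.07 cm.
3XL: 71 / 0.933 = 76.071 → 76.07 cm.

S 46.07 cm; L 61.07 cm; 3XL 76.07 cm.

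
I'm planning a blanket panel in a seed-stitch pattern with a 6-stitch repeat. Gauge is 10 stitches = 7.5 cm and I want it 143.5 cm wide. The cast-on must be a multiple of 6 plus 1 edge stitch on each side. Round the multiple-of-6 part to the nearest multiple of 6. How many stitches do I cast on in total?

10 / 7.5 = 1.333 sts per cm.
143.5 × 1.333 = 191.33 sts.
Less 2 edge sts → 189.33 for the repeat.
Nearest multiple of 6: 192.
Add back 2 edge sts → 194.

CO 194 sts.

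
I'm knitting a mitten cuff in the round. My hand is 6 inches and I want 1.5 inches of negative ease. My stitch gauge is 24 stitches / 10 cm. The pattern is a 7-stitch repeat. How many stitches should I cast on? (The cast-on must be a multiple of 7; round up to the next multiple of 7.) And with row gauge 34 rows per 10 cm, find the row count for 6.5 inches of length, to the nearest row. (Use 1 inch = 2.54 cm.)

Cast on 28 stitches; work 56 rows.

Finished = 6 − 1.5 = 4.5 inches.
4.5 inches × 2.54 = 11.43 cm.
24/10 = 2.4 sts per cm; 11.43 × 2.4 = 27.43 sts.
Next multiple of 7 → 28.
6.5 inches = 16.51 cm; × 3.4 = 56.13 → 56 rows.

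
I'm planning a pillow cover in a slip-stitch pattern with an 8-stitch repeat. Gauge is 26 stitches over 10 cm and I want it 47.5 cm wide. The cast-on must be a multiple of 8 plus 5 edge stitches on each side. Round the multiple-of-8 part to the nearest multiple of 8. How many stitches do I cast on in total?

26 / 10 = 2.6 sts per cm.
47.5 × 2.6 = 123.50 sts.
Less 10 edge sts → 113.50 for the repeat.
Nearest multiple of 8: 112.
Add back 10 edge sts → 122.

Cast on 122 stitches.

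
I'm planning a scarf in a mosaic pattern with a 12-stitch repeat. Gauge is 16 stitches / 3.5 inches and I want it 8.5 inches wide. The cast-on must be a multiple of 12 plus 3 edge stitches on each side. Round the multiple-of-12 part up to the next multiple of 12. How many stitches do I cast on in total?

CO 42 sts.

16 / 3.5 = 4.571 sts per inch.
8.5 × 4.571 = 38.86 sts.
Less 6 edge sts → 32.86 for the repeat.
Next multiple of 12: 36.
Add back 6 edge sts → 42.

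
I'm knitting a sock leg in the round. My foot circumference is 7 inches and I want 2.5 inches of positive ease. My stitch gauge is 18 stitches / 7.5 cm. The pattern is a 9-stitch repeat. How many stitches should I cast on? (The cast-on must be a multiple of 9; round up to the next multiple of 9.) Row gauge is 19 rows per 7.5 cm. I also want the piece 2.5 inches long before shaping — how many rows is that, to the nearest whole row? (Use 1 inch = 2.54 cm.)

Finished = 7 + 2.5 = 9.5 inches.
9.5 inches × 2.54 = 24.13 cm.
18/7.5 = 2.4 sts per cm; 24.13 × 2.4 = 57.91 sts.
Next multiple of 9 → 63.
2.5 inches = 6.35 cm; × 2.533 = 16.09 → 16 rows.

Cast on 63 stitches; work 16 rows.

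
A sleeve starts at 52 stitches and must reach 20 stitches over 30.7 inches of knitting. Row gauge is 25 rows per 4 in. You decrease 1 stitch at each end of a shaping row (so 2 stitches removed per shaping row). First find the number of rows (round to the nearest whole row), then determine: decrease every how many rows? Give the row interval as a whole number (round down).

Rows = 30.7 × 6.25 = 191.9 → 192 rows.
Stitches to remove: 32 → 16 shaping rows (at 2 st each).
192 / 16 = 12.00 → every 12 rows.

Decrease every 12th row.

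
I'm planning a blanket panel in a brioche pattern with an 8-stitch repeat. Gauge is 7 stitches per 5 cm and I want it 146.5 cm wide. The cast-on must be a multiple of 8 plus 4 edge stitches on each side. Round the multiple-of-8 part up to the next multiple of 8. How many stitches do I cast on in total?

208 stitches.

7 / 5 = 1.4 sts per cm.
146.5 × 1.4 = 205.10 sts.
Less 8 edge sts → 197.10 for the repeat.
Next multiple of 8: 200.
Add back 8 edge sts → 208.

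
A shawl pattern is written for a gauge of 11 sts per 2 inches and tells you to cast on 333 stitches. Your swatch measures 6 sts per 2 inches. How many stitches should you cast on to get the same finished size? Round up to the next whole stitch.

182 stitches.

Scale factor = 6 / 11 = 0.545.
333 × 6 / 11 = 181.64 sts.
→ 182 sts.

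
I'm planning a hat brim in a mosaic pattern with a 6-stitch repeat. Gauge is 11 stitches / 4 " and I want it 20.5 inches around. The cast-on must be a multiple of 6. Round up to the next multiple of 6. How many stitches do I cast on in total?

CO 60 sts.

11 / 4 = 2.75 sts per inch.
20.5 × 2.75 = 56.38 sts.
Next multiple of 6: 60.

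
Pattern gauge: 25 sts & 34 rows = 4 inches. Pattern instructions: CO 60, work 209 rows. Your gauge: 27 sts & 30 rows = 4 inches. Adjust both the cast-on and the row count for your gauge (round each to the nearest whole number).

Stitches: 60 × 27/25 = 64.80 → 65.
Rows: 209 × 30/34 = 184.41 → 184.

Cast on 65 stitches; work 184 rows.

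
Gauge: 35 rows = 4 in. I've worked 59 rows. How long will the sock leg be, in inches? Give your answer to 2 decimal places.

6.74 inches.

35 rows / 4 inch = 8.75 rows per inch.
59 / 8.75 = 6.743 inches.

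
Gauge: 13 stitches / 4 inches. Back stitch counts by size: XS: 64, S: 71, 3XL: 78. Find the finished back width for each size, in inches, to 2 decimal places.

13/4 = 3.25 sts per in.
XS: 64 / 3.25 = 19.692 → 19.69 in.
S: 71 / 3.25 = 21.846 → 21.85 in.
3XL: 78 / 3.25 = 24.000 → 24.00 in.

XS 19.69 inches; S 21.85 inches; 3XL 24.00 inches.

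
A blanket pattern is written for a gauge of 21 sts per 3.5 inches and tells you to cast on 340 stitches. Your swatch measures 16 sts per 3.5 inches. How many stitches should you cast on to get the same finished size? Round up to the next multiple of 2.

Scale factor = 16 / 21 = 0.762.
340 × 16 / 21 = 259.05 sts.
→ 260 sts.

260 stitches.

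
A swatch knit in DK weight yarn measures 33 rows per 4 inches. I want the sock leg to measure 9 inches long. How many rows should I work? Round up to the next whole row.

Knit 75 rows.

33 rows / 4 in = 8.25 rows per inch.
9 × 8.25 = 74.25 rows.
Round up → 75.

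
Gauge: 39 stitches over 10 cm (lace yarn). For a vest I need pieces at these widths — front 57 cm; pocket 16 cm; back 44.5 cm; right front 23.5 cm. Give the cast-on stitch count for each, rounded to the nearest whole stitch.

Rate = 39/10 = 3.9 sts per cm.
front: 57 × 3.9 = 222.30 → 222.
pocket: 16 × 3.9 = 62.40 → 62.
back: 44.5 × 3.9 = 173.55 → 174.
right front: 23.5 × 3.9 = 91.65 → 92.

front 222; pocket 62; back 174; right front 92.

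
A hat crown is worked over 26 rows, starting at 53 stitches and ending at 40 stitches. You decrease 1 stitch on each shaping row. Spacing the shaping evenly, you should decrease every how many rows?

Decrease every 2nd row.

Stitches to remove: |40 − 53| = 13.
Shaping rows needed: 13 / 1 = 13.
26 rows / 13 = every 2 rows.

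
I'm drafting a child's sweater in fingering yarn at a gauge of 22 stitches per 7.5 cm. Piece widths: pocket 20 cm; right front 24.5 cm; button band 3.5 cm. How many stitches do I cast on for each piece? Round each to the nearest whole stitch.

pocket 59; right front 72; button band 10.

Rate = 22/7.5 = 2.933 sts per cm.
pocket: 20 × 2.933 = 58.67 → 59.
right front: 24.5 × 2.933 = 71.87 → 72.
button band: 3.5 × 2.933 = 10.27 → 10.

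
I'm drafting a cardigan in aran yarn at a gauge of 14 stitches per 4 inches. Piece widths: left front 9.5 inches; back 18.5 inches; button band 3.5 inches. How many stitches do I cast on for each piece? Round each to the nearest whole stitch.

Rate = 14/4 = 3.5 sts per in.
left front: 9.5 × 3.5 = 33.25 → 33.
back: 18.5 × 3.5 = 64.75 → 65.
button band: 3.5 × 3.5 = 12.25 → 12.

left front 33; back 65; button band 12.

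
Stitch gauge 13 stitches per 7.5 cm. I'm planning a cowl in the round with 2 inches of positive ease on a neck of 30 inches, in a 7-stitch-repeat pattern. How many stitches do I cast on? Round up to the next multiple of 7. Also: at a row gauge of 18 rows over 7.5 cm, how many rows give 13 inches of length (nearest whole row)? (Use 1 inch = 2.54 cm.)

Finished = 30 + 2 = 32 inches.
32 inches × 2.54 = 81.28 cm.
13/7.5 = 1.733 sts per cm; 81.28 × 1.733 = 140.89 sts.
Next multiple of 7 → 147.
13 inches = 33.02 cm; × 2.4 = 79.25 → 79 rows.

Cast on 147 stitches; work 79 rows.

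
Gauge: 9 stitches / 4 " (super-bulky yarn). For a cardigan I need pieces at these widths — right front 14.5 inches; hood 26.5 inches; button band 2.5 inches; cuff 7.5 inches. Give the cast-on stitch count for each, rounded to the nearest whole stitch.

right front 33; hood 60; button band 6; cuff 17.

Rate = 9/4 = 2.25 sts per in.
right front: 14.5 × 2.25 = 32.62 → 33.
hood: 26.5 × 2.25 = 59.62 → 60.
button band: 2.5 × 2.25 = 5.62 → 6.
cuff: 7.5 × 2.25 = 16.88 → 17.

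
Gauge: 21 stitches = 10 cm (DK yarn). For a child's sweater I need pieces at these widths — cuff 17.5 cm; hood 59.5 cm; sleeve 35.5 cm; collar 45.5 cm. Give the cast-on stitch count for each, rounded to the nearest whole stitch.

cuff 37; hood 125; sleeve 75; collar 96.

Rate = 21/10 = 2.1 sts per cm.
cuff: 17.5 × 2.1 = 36.75 → 37.
hood: 59.5 × 2.1 = 124.95 → 125.
sleeve: 35.5 × 2.1 = 74.55 → 75.
collar: 45.5 × 2.1 = 95.55 → 96.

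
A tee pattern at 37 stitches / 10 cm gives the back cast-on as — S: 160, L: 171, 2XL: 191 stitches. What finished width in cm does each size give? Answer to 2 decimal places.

37/10 = 3.7 sts per cm.
S: 160 / 3.7 = 43.243 → 43.24 cm.
L: 171 / 3.7 = 46.216 → 46.22 cm.
2XL: 191 / 3.7 = 51.622 → 51.62 cm.

S 43.24 cm; L 46.22 cm; 2XL 51.62 cm.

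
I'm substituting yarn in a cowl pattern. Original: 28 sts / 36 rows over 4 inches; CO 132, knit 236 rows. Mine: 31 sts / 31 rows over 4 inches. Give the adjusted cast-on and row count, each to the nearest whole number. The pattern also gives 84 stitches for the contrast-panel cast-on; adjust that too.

Cast on 146 stitches; work 203 rows; contrast-panel cast-on 93 stitches.

Stitches: 132 × 31/28 = 146.14 → 146.
Rows: 236 × 31/36 = 203.22 → 203.
contrast-panel cast-on: 84 × 31/28 = 93.00 → 93.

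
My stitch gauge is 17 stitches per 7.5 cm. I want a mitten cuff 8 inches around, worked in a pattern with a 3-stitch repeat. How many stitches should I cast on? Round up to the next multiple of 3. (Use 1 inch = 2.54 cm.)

8 in = 8 × 2.54 = 20.32 cm.
17 / 7.5 = 2.267 sts/cm.
20.32 × 2.267 = 46.06 sts.
→ 48.

48 stitches.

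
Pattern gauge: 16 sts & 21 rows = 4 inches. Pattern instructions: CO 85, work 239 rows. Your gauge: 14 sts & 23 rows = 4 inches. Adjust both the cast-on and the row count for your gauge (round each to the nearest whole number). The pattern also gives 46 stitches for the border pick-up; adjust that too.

Cast on 74 stitches; work 262 rows; border pick-up 40 stitches.

Stitches: 85 × 14/16 = 74.38 → 74.
Rows: 239 × 23/21 = 261.76 → 262.
border pick-up: 46 × 14/16 = 40.25 → 40.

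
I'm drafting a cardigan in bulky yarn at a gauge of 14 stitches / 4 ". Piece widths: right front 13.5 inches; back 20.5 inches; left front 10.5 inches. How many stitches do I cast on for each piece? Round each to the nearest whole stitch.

Rate = 14/4 = 3.5 sts per in.
right front: 13.5 × 3.5 = 47.25 → 47.
back: 20.5 × 3.5 = 71.75 → 72.
left front: 10.5 × 3.5 = 36.75 → 37.

right front 47; back 72; left front 37.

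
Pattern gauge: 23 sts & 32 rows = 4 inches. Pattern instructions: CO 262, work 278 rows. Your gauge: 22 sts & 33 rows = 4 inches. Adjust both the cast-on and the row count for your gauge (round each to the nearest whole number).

Stitches: 262 × 22/23 = 250.61 → 251.
Rows: 278 × 33/32 = 286.69 → 287.

Cast on 251 stitches; work 287 rows.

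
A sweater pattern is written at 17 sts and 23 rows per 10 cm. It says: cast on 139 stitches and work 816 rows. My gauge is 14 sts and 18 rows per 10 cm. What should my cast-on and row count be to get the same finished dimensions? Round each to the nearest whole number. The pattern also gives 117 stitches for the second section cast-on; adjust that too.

Stitches: 139 × 14/17 = 114.47 → 114.
Rows: 816 × 18/23 = 638.61 → 639.
second section cast-on: 117 × 14/17 = 96.35 → 96.

Cast on 114 stitches; work 639 rows; second section cast-on 96 stitches.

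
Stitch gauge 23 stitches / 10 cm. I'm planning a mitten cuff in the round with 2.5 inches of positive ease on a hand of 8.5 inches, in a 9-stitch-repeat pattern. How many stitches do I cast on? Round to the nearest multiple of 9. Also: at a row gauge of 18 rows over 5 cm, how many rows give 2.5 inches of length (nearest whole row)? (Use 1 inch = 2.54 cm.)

Cast on 63 stitches; work 23 rows.

Finished = 8.5 + 2.5 = 11 inches.
11 inches × 2.54 = 27.94 cm.
23/10 = 2.3 sts per cm; 27.94 × 2.3 = 64.26 sts.
Nearest multiple of 9 → 63.
2.5 inches = 6.35 cm; × 3.6 = 22.86 → 23 rows.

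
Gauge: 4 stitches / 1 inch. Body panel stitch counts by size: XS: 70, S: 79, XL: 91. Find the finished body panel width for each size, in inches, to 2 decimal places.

4/1 = 4 sts per in.
XS: 70 / 4 = 17.500 → 17.50 in.
S: 79 / 4 = 19.750 → 19.75 in.
XL: 91 / 4 = 22.750 → 22.75 in.

XS 17.50 inches; S 19.75 inches; XL 22.75 inches.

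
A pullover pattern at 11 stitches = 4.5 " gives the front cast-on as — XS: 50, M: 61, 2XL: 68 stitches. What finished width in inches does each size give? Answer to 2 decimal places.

11/4.5 = 2.444 sts per in.
XS: 50 / 2.444 = 20.455 → 20.45 in.
M: 61 / 2.444 = 24.955 → 24.95 in.
2XL: 68 / 2.444 = 27.818 → 27.82 in.

XS 20.45 inches; M 24.95 inches; 2XL 27.82 inches.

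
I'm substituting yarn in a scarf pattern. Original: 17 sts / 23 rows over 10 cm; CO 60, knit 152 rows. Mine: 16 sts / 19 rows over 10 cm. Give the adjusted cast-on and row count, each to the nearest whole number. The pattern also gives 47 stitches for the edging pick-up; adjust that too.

Stitches: 60 × 16/17 = 56.47 → 56.
Rows: 152 × 19/23 = 125.57 → 126.
edging pick-up: 47 × 16/17 = 44.24 → 44.

Cast on 56 stitches; work 126 rows; edging pick-up 44 stitches.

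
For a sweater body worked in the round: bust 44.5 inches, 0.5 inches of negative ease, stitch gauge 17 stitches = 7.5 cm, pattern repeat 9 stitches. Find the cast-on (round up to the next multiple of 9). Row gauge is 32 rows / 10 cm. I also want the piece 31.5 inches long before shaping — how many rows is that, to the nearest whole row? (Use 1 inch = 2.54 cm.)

Cast on 261 stitches; work 256 rows.

Finished = 44.5 − 0.5 = 44 inches.
44 inches × 2.54 = 111.76 cm.
17/7.5 = 2.267 sts per cm; 111.76 × 2.267 = 253.32 sts.
Next multiple of 9 → 261.
31.5 inches = 80.01 cm; × 3.2 = 256.03 → 256 rows.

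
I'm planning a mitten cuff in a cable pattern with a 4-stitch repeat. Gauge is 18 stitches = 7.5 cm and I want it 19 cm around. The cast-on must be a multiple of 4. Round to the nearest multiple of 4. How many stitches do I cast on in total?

Cast on 44 stitches.

18 / 7.5 = 2.4 sts per cm.
19 × 2.4 = 45.60 sts.
Nearest multiple of 4: 44.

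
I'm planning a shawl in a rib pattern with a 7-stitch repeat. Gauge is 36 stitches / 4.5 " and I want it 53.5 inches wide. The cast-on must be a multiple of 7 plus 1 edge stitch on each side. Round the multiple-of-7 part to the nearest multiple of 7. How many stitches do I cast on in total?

36 / 4.5 = 8 sts per inch.
53.5 × 8 = 428.00 sts.
Less 2 edge sts → 426.00 for the repeat.
Nearest multiple of 7: 427.
Add back 2 edge sts → 429.

CO 429 sts.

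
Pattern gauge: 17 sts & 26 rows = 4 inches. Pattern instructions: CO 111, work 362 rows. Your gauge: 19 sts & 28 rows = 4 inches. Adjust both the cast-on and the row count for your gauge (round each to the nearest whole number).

Cast on 124 stitches; work 390 rows.

Stitches: 111 × 19/17 = 124.06 → 124.
Rows: 362 × 28/26 = 389.85 → 390.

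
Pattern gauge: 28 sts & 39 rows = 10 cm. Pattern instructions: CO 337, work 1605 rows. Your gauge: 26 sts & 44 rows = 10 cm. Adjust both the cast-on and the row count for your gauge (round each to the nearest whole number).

Cast on 313 stitches; work 1811 rows.

Stitches: 337 × 26/28 = 312.93 → 313.
Rows: 1605 × 44/39 = 1810.77 → 1811.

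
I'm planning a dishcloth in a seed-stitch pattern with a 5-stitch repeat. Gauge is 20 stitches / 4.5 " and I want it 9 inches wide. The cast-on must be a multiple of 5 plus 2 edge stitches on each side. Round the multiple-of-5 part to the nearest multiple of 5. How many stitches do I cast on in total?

20 / 4.5 = 4.444 sts per inch.
9 × 4.444 = 40.00 sts.
Less 4 edge sts → 36.00 for the repeat.
Nearest multiple of 5: 35.
Add back 4 edge sts → 39.

Cast on 39 stitches.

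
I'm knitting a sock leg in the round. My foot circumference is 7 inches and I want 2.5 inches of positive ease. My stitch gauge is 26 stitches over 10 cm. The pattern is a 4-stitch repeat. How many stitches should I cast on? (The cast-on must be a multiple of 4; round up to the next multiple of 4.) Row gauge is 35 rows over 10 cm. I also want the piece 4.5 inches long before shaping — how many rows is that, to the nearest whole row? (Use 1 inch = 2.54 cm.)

Cast on 64 stitches; work 40 rows.

Finished = 7 + 2.5 = 9.5 inches.
9.5 inches × 2.54 = 24.13 cm.
26/10 = 2.6 sts per cm; 24.13 × 2.6 = 62.74 sts.
Next multiple of 4 → 64.
4.5 inches = 11.43 cm; × 3.5 = 40.01 → 40 rows.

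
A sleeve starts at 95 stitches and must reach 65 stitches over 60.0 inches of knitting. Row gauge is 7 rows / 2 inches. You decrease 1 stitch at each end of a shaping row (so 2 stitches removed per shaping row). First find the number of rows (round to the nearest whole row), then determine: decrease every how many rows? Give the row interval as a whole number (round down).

Rows = 60.0 × 3.5 = 210.0 → 210 rows.
Stitches to remove: 30 → 15 shaping rows (at 2 st each).
210 / 15 = 14.00 → every 14 rows.

Decrease every 14th row.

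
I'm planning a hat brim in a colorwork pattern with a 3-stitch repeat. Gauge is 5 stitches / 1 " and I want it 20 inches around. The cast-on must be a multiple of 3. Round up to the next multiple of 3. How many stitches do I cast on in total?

102 stitches.

5 / 1 = 5 sts per inch.
20 × 5 = 100.00 sts.
Next multiple of 3: 102.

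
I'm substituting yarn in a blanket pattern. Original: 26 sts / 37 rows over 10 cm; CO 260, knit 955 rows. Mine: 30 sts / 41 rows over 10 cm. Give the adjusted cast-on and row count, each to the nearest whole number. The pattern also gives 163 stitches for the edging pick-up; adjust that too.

Stitches: 260 × 30/26 = 300.00 → 300.
Rows: 955 × 41/37 = 1058.24 → 1058.
edging pick-up: 163 × 30/26 = 188.08 → 188.

Cast on 300 stitches; work 1058 rows; edging pick-up 188 stitches.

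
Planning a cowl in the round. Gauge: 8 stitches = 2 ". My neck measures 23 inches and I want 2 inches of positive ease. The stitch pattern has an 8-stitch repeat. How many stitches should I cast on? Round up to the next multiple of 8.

Finished = 23 + 2 = 25 inches.
8 / 2 = 4 sts/in.
25 × 4 = 100.00 sts.
Next multiple of 8: 104.

CO 104 sts.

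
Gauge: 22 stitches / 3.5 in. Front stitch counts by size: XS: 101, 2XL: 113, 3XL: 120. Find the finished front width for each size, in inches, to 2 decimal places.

22/3.5 = 6.286 sts per in.
XS: 101 / 6.286 = 16.068 → 16.07 in.
2XL: 113 / 6.286 = 17.977 → 17.98 in.
3XL: 120 / 6.286 = 19.091 → 19.09 in.

XS 16.07 inches; 2XL 17.98 inches; 3XL 19.09 inches.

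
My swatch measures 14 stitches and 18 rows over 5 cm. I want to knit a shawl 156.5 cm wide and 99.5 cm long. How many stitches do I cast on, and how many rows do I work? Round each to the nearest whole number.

Stitch gauge = 14/5 = 2.8 sts/cm; 156.5 × 2.8 = 438.20 → 438 sts.
Row gauge = 18/5 = 3.6 rows/cm; 99.5 × 3.6 = 358.20 → 358 rows.

Cast on 438 stitches and work 358 rows.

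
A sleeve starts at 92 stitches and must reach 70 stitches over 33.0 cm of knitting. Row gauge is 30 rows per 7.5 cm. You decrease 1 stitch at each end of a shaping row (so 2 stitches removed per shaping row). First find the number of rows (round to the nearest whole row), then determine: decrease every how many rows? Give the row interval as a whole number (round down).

Rows = 33.0 × 4 = 132.0 → 132 rows.
Stitches to remove: 22 → 11 shaping rows (at 2 st each).
132 / 11 = 12.00 → every 12 rows.

Decrease every 12th row.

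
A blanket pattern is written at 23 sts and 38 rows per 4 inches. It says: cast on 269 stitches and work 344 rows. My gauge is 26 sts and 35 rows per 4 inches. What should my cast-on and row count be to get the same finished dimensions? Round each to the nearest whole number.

Stitches: 269 × 26/23 = 304.09 → 304.
Rows: 344 × 35/38 = 316.84 → 317.

Cast on 304 stitches; work 317 rows.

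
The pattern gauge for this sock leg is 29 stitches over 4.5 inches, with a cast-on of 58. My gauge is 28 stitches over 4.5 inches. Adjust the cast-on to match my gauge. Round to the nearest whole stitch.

Cast on 56 stitches.

Scale factor = 28 / 29 = 0.966.
58 × 28 / 29 = 56.00 sts.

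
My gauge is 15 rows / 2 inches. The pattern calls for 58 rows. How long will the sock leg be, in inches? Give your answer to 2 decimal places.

7.73 inches.

15 rows / 2 inch = 7.5 rows per inch.
58 / 7.5 = 7.733 inches.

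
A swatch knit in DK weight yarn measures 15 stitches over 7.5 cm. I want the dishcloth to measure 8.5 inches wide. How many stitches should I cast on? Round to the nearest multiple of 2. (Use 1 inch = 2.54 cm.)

8.5 in = 21.59 cm.
15 stitches / 7.5 cm = 2 stitches per cm.
21.59 × 2 = 43.18 stitches.
Round to nearest multiple of 2 → 44.

Cast on 44 stitches.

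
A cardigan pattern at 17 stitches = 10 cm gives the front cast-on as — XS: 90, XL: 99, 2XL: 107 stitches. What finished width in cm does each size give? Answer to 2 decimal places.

17/10 = 1.7 sts per cm.
XS: 90 / 1.7 = 52.941 → 52.94 cm.
XL: 99 / 1.7 = 58.235 → 58.24 cm.
2XL: 107 / 1.7 = 62.941 → 62.94 cm.

XS 52.94 cm; XL 58.24 cm; 2XL 62.94 cm.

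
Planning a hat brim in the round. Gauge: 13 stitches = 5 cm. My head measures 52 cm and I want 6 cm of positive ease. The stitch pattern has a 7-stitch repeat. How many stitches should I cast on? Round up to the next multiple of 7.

Cast on 154 stitches.

Finished = 52 + 6 = 58 cm.
13 / 5 = 2.6 sts/cm.
58 × 2.6 = 150.80 sts.
Next multiple of 7: 154.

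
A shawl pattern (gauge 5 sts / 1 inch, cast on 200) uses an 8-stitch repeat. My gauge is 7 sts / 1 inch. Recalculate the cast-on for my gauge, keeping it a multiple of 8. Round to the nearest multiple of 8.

200 × 7 / 5 = 280.00.
Nearest multiple of 8: 280.

Cast on 280 stitches.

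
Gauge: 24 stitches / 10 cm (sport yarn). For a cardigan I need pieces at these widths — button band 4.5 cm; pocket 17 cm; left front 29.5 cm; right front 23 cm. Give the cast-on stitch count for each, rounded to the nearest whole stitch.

button band 11; pocket 41; left front 71; right front 55.

Rate = 24/10 = 2.4 sts per cm.
button band: 4.5 × 2.4 = 10.80 → 11.
pocket: 17 × 2.4 = 40.80 → 41.
left front: 29.5 × 2.4 = 70.80 → 71.
right front: 23 × 2.4 = 55.20 → 55.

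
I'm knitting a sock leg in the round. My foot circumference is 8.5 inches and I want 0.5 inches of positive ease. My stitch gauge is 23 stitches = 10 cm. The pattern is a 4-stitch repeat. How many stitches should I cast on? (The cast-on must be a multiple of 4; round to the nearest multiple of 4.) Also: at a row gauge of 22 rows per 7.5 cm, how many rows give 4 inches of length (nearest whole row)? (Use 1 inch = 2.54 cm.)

Cast on 52 stitches; work 30 rows.

Finished = 8.5 + 0.5 = 9 inches.
9 inches × 2.54 = 22.86 cm.
23/10 = 2.3 sts per cm; 22.86 × 2.3 = 52.58 sts.
Nearest multiple of 4 → 52.
4 inches = 10.16 cm; × 2.933 = 29.80 → 30 rows.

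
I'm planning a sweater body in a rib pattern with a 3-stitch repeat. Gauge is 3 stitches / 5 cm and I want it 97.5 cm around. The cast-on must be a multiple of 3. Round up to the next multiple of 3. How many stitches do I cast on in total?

60 stitches.

3 / 5 = 0.6 sts per cm.
97.5 × 0.6 = 58.50 sts.
Next multiple of 3: 60.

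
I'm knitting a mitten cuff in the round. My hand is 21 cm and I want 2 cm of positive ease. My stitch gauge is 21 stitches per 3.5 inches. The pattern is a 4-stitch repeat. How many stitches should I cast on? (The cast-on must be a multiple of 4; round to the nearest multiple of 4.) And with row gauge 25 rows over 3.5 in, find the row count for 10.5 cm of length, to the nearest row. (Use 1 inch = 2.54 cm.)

Finished = 21 + 2 = 23 cm.
23 cm × 1/2.54 = 9.06 inches.
21/3.5 = 6 sts per in; 9.06 × 6 = 54.33 sts.
Nearest multiple of 4 → 56.
10.5 cm = 4.13 inches; × 7.143 = 29.53 → 30 rows.

Cast on 56 stitches; work 30 rows.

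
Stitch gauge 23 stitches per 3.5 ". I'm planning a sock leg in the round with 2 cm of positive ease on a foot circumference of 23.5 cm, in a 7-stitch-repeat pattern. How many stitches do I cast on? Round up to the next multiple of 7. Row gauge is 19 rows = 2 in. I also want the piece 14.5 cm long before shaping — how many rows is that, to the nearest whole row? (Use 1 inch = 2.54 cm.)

Finished = 23.5 + 2 = 25.5 cm.
25.5 cm × 1/2.54 = 10.04 inches.
23/3.5 = 6.571 sts per in; 10.04 × 6.571 = 65.97 sts.
Next multiple of 7 → 70.
14.5 cm = 5.71 inches; × 9.5 = 54.23 → 54 rows.

Cast on 70 stitches; work 54 rows.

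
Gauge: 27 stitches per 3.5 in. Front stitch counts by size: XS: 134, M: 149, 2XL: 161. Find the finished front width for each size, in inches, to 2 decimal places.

27/3.5 = 7.714 sts per in.
XS: 134 / 7.714 = 17.370 → 17.37 in.
M: 149 / 7.714 = 19.315 → 19.31 in.
2XL: 161 / 7.714 = 20.870 → 20.87 in.

XS 17.37 inches; M 19.31 inches; 2XL 20.87 inches.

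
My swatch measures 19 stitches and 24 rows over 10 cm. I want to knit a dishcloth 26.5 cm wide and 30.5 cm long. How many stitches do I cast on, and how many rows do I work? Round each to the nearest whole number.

Cast on 50 stitches and work 73 rows.

Stitch gauge = 19/10 = 1.9 sts/cm; 26.5 × 1.9 = 50.35 → 50 sts.
Row gauge = 24/10 = 2.4 rows/cm; 30.5 × 2.4 = 73.20 → 73 rows.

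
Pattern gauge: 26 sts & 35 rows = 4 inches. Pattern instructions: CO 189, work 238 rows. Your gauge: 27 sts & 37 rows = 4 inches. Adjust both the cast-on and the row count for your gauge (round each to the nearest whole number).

Cast on 196 stitches; work 252 rows.

Stitches: 189 × 27/26 = 196.27 → 196.
Rows: 238 × 37/35 = 251.60 → 252.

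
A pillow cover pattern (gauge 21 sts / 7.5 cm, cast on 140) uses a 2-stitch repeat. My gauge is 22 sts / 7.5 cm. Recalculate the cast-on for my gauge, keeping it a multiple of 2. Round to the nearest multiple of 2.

Cast on 146 stitches.

140 × 22 / 21 = 146.67.
Nearest multiple of 2: 146.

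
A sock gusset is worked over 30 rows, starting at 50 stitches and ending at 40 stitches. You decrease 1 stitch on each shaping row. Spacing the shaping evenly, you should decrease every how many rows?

Stitches to remove: |40 − 50| = 10.
Shaping rows needed: 10 / 1 = 10.
30 rows / 10 = every 3 rows.

Decrease every 3rd row.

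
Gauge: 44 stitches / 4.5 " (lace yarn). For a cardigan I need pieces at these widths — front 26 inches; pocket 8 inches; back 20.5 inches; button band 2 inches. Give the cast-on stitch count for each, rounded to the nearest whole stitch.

Rate = 44/4.5 = 9.778 sts per in.
front: 26 × 9.778 = 254.22 → 254.
pocket: 8 × 9.778 = 78.22 → 78.
back: 20.5 × 9.778 = 200.44 → 200.
button band: 2 × 9.778 = 19.56 → 20.

front 254; pocket 78; back 200; button band 20.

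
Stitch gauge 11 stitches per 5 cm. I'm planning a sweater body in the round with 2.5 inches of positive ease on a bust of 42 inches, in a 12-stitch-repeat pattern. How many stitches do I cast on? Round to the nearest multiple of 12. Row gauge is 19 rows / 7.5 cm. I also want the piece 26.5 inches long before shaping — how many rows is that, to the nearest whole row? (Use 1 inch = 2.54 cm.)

Finished = 42 + 2.5 = 44.5 inches.
44.5 inches × 2.54 = 113.03 cm.
11/5 = 2.2 sts per cm; 113.03 × 2.2 = 248.67 sts.
Nearest multiple of 12 → 252.
26.5 inches = 67.31 cm; × 2.533 = 170.52 → 171 rows.

Cast on 252 stitches; work 171 rows.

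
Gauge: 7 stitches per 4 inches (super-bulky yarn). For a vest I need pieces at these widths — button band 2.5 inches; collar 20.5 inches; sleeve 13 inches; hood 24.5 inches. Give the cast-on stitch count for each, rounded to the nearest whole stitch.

Rate = 7/4 = 1.75 sts per in.
button band: 2.5 × 1.75 = 4.38 → 4.
collar: 20.5 × 1.75 = 35.88 → 36.
sleeve: 13 × 1.75 = 22.75 → 23.
hood: 24.5 × 1.75 = 42.88 → 43.

button band 4; collar 36; sleeve 23; hood 43.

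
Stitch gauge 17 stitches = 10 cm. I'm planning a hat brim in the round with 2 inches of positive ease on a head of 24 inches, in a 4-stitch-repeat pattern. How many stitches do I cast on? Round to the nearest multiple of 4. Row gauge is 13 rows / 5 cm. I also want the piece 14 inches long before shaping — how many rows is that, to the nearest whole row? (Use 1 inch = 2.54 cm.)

Cast on 112 stitches; work 92 rows.

Finished = 24 + 2 = 26 inches.
26 inches × 2.54 = 66.04 cm.
17/10 = 1.7 sts per cm; 66.04 × 1.7 = 112.27 sts.
Nearest multiple of 4 → 112.
14 inches = 35.56 cm; × 2.6 = 92.46 → 92 rows.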